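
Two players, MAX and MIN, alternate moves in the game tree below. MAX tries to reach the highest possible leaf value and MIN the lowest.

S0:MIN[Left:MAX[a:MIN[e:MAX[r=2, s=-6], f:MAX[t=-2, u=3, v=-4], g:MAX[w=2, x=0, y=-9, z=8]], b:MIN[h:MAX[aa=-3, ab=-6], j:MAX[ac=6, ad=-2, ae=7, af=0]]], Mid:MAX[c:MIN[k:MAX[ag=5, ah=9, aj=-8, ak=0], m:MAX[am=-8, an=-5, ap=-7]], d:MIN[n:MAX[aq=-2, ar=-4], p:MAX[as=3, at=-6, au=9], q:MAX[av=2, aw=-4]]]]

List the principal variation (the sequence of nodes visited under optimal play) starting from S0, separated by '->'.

S0 -> Mid -> d -> n -> aq

e (MAX): max(2, -6) = 2
f (MAX): max(-2, 3, -4) = 3
g (MAX): max(2, 0, -9, 8) = 8
a (MIN): min(2, 3, 8) = 2
h (MAX): max(-3, -6) = -3
j (MAX): max(6, -2, 7, 0) = 7
b (MIN): min(-3, 7) = -3
Left (MAX): max(2, -3) = 2
k (MAX): max(5, 9, -8, 0) = 9
m (MAX): max(-8, -5, -7) = -5
c (MIN): min(9, -5) = -5
n (MAX): max(-2, -4) = -2
p (MAX): max(3, -6, 9) = 9
q (MAX): max(2, -4) = 2
d (MIN): min(-2, 9, 2) = -2
Mid (MAX): max(-5, -2) = -2
S0 (MIN): min(2, -2) = -2
At S0, MIN picks Mid (lowest: -2).
At Mid, MAX picks d (highest: -2).
At d, MIN picks n (lowest: -2).
At n, MAX picks aq (highest: -2).
Terminal value -2.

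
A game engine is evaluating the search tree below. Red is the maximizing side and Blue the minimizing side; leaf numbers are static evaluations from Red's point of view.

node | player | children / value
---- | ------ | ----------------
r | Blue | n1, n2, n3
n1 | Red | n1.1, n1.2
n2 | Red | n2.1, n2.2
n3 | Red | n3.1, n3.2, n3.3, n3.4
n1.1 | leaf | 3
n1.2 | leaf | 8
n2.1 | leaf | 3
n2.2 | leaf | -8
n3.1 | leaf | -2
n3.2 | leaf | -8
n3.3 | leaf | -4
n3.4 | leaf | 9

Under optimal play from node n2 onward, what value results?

n2 (Red): max(3, -8) = 3

3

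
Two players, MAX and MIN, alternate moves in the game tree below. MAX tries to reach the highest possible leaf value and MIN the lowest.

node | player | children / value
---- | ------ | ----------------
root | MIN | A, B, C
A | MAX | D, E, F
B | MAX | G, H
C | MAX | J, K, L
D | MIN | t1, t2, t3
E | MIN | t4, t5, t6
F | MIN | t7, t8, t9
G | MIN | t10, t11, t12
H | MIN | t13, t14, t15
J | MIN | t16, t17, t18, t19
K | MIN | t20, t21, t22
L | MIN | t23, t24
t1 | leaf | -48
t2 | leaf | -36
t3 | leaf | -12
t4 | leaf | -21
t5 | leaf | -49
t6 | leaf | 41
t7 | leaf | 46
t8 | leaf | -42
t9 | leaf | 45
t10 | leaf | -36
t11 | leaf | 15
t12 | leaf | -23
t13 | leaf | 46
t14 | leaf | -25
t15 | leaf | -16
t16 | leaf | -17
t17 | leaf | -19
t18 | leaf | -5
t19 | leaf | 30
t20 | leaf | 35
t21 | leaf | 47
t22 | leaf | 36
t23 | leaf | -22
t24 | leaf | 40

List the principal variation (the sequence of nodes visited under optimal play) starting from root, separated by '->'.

D (MIN): min(-48, -36, -12) = -48
E (MIN): min(-21, -49, 41) = -49
F (MIN): min(46, -42, 45) = -42
A (MAX): max(-48, -49, -42) = -42
G (MIN): min(-36, 15, -23) = -36
H (MIN): min(46, -25, -16) = -25
B (MAX): max(-36, -25) = -25
J (MIN): min(-17, -19, -5, 30) = -19
K (MIN): min(35, 47, 36) = 35
L (MIN): min(-22, 40) = -22
C (MAX): max(-19, 35, -22) = 35
root (MIN): min(-42, -25, 35) = -42
At root, MIN picks A (lowest: -42).
At A, MAX picks F (highest: -42).
At F, MIN picks t8 (lowest: -42).
Terminal value -42.

root -> A -> F -> t8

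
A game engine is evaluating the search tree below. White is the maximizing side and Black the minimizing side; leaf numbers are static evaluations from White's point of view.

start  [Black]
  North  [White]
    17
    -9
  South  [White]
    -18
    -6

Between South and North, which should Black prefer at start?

South (White): max(-18, -6) = -6
North (White): max(17, -9) = 17
Black prefers the lower value; South=-6, North=17. South is better since -6 < 17.

South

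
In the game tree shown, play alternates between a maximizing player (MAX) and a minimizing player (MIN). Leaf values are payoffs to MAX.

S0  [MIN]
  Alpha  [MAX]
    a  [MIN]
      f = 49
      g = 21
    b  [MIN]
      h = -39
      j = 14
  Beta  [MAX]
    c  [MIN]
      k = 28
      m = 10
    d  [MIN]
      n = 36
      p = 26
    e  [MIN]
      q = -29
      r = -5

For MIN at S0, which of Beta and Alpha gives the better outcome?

c (MIN): min(28, 10) = 10
d (MIN): min(36, 26) = 26
e (MIN): min(-29, -5) = -29
Beta (MAX): max(10, 26, -29) = 26
a (MIN): min(49, 21) = 21
b (MIN): min(-39, 14) = -39
Alpha (MAX): max(21, -39) = 21
MIN prefers the lower value; Beta=26, Alpha=21. Alpha is better since 21 < 26.

Alpha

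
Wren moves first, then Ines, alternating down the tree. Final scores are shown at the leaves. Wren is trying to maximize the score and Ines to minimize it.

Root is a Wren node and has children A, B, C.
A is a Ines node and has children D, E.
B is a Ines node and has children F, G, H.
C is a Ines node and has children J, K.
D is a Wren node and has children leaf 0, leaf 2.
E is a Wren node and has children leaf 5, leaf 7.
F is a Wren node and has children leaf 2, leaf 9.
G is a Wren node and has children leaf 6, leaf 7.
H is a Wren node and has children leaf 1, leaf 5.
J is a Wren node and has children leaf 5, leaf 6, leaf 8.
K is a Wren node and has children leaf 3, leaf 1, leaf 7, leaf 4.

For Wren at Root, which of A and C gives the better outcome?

C

D (Wren): max(0, 2) = 2
E (Wren): max(5, 7) = 7
A (Ines): min(2, 7) = 2
J (Wren): max(5, 6, 8) = 8
K (Wren): max(3, 1, 7, 4) = 7
C (Ines): min(8, 7) = 7
Wren prefers the higher value; A=2, C=7. C is better since 7 > 2.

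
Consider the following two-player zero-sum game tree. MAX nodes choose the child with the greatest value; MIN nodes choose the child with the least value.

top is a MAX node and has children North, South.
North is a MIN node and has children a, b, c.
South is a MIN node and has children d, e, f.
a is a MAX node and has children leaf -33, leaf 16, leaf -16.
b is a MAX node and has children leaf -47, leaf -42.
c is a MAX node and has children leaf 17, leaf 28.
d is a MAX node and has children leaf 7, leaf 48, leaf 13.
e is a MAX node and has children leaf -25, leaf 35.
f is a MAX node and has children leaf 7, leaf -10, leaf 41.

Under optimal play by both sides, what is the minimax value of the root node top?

a (MAX): max(-33, 16, -16) = 16
b (MAX): max(-47, -42) = -42
c (MAX): max(17, 28) = 28
North (MIN): min(16, -42, 28) = -42
d (MAX): max(7, 48, 13) = 48
e (MAX): max(-25, 35) = 35
f (MAX): max(7, -10, 41) = 41
South (MIN): min(48, 35, 41) = 35
top (MAX): max(-42, 35) = 35

35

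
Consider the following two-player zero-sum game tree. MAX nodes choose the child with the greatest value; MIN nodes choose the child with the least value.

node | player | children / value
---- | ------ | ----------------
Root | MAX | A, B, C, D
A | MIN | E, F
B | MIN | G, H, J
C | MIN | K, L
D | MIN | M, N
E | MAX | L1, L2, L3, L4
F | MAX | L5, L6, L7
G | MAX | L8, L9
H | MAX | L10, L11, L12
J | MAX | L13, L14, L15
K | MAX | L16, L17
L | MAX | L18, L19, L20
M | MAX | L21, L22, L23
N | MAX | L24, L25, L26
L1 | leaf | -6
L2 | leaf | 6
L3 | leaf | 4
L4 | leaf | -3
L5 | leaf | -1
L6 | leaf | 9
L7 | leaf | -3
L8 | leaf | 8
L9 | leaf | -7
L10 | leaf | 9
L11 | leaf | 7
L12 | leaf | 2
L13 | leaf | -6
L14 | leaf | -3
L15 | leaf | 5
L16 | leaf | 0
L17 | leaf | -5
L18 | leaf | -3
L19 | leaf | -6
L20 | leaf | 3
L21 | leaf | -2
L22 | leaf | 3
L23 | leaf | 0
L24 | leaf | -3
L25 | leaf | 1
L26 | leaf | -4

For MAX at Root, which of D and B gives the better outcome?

B

M (MAX): max(-2, 3, 0) = 3
N (MAX): max(-3, 1, -4) = 1
D (MIN): min(3, 1) = 1
G (MAX): max(8, -7) = 8
H (MAX): max(9, 7, 2) = 9
J (MAX): max(-6, -3, 5) = 5
B (MIN): min(8, 9, 5) = 5
MAX prefers the higher value; D=1, B=5. B is better since 5 > 1.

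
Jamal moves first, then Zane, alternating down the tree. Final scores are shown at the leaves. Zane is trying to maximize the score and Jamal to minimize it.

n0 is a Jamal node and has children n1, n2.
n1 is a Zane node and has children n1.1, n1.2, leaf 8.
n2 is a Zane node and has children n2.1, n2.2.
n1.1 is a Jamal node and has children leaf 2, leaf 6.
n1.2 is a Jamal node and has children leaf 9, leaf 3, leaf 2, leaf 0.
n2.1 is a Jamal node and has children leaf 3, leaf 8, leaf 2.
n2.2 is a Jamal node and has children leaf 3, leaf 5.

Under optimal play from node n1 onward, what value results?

n1.1 (Jamal): min(2, 6) = 2
n1.2 (Jamal): min(9, 3, 2, 0) = 0
n1 (Zane): max(2, 0, 8) = 8

8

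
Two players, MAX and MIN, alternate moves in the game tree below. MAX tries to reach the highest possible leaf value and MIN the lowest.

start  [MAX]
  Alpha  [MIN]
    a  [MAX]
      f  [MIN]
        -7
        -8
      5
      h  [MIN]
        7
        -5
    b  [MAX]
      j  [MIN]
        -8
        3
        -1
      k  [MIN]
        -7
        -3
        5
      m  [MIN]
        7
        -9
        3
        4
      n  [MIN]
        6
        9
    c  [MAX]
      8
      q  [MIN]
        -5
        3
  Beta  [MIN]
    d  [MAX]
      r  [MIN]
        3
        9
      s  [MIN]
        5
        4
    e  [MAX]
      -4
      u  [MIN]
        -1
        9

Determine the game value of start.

5

f (MIN): min(-7, -8) = -8
h (MIN): min(7, -5) = -5
a (MAX): max(-8, 5, -5) = 5
j (MIN): min(-8, 3, -1) = -8
k (MIN): min(-7, -3, 5) = -7
m (MIN): min(7, -9, 3, 4) = -9
n (MIN): min(6, 9) = 6
b (MAX): max(-8, -7, -9, 6) = 6
q (MIN): min(-5, 3) = -5
c (MAX): max(8, -5) = 8
Alpha (MIN): min(5, 6, 8) = 5
r (MIN): min(3, 9) = 3
s (MIN): min(5, 4) = 4
d (MAX): max(3, 4) = 4
u (MIN): min(-1, 9) = -1
e (MAX): max(-4, -1) = -1
Beta (MIN): min(4, -1) = -1
start (MAX): max(5, -1) = 5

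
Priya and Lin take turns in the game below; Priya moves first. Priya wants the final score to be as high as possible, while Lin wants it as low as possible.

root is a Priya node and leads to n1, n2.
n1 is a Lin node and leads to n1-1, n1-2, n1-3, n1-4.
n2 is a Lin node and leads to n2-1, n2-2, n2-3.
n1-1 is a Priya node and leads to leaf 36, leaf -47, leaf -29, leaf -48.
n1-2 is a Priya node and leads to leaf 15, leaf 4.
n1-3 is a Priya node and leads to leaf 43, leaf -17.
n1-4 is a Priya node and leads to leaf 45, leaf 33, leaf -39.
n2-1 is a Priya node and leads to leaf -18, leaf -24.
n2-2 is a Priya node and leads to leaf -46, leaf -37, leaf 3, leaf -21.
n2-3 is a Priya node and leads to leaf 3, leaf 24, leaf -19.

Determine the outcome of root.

15

n1-1 (Priya): max(36, -47, -29, -48) = 36
n1-2 (Priya): max(15, 4) = 15
n1-3 (Priya): max(43, -17) = 43
n1-4 (Priya): max(45, 33, -39) = 45
n1 (Lin): min(36, 15, 43, 45) = 15
n2-1 (Priya): max(-18, -24) = -18
n2-2 (Priya): max(-46, -37, 3, -21) = 3
n2-3 (Priya): max(3, 24, -19) = 24
n2 (Lin): min(-18, 3, 24) = -18
root (Priya): max(15, -18) = 15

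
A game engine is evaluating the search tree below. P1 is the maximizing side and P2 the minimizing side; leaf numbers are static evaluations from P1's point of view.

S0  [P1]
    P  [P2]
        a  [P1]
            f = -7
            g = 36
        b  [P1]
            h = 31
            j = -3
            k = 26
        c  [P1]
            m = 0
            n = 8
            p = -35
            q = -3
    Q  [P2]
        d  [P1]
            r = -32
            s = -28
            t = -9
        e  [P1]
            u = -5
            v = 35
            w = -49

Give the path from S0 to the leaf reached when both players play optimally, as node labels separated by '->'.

a (P1): max(-7, 36) = 36
b (P1): max(31, -3, 26) = 31
c (P1): max(0, 8, -35, -3) = 8
P (P2): min(36, 31, 8) = 8
d (P1): max(-32, -28, -9) = -9
e (P1): max(-5, 35, -49) = 35
Q (P2): min(-9, 35) = -9
S0 (P1): max(8, -9) = 8
At S0, P1 picks P (highest: 8).
At P, P2 picks c (lowest: 8).
At c, P1 picks n (highest: 8).
Terminal value 8.

S0 -> P -> c -> n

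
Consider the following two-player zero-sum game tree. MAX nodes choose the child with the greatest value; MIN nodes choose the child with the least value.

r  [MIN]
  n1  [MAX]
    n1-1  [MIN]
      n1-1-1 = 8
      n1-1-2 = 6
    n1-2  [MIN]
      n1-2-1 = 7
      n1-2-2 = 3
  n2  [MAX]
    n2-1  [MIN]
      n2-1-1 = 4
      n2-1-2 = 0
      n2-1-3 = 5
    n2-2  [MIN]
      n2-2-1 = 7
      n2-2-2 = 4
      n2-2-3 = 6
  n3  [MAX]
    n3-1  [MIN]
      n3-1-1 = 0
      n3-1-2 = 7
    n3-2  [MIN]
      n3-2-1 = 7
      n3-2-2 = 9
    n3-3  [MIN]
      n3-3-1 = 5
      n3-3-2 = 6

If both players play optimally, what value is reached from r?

4

n1-1 (MIN): min(8, 6) = 6
n1-2 (MIN): min(7, 3) = 3
n1 (MAX): max(6, 3) = 6
n2-1 (MIN): min(4, 0, 5) = 0
n2-2 (MIN): min(7, 4, 6) = 4
n2 (MAX): max(0, 4) = 4
n3-1 (MIN): min(0, 7) = 0
n3-2 (MIN): min(7, 9) = 7
n3-3 (MIN): min(5, 6) = 5
n3 (MAX): max(0, 7, 5) = 7
r (MIN): min(6, 4, 7) = 4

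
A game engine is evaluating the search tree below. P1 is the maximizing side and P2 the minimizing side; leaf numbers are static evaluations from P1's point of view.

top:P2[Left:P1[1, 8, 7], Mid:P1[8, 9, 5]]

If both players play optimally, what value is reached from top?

8

Left (P1): max(1, 8, 7) = 8
Mid (P1): max(8, 9, 5) = 9
top (P2): min(8, 9) = 8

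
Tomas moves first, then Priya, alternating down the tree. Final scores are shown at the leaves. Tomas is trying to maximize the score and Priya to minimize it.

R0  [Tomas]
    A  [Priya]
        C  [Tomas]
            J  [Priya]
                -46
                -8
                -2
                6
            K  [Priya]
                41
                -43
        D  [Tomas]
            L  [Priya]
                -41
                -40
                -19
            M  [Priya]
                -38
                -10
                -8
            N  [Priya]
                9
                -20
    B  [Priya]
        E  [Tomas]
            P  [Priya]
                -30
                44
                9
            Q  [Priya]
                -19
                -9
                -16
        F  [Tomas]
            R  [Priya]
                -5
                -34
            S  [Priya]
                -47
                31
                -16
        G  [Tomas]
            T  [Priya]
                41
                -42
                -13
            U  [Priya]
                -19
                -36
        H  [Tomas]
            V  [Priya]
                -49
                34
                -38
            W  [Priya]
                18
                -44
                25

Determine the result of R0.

J (Priya): min(-46, -8, -2, 6) = -46
K (Priya): min(41, -43) = -43
C (Tomas): max(-46, -43) = -43
L (Priya): min(-41, -40, -19) = -41
M (Priya): min(-38, -10, -8) = -38
N (Priya): min(9, -20) = -20
D (Tomas): max(-41, -38, -20) = -20
A (Priya): min(-43, -20) = -43
P (Priya): min(-30, 44, 9) = -30
Q (Priya): min(-19, -9, -16) = -19
E (Tomas): max(-30, -19) = -19
R (Priya): min(-5, -34) = -34
S (Priya): min(-47, 31, -16) = -47
F (Tomas): max(-34, -47) = -34
T (Priya): min(41, -42, -13) = -42
U (Priya): min(-19, -36) = -36
G (Tomas): max(-42, -36) = -36
V (Priya): min(-49, 34, -38) = -49
W (Priya): min(18, -44, 25) = -44
H (Tomas): max(-49, -44) = -44
B (Priya): min(-19, -34, -36, -44) = -44
R0 (Tomas): max(-43, -44) = -43

-43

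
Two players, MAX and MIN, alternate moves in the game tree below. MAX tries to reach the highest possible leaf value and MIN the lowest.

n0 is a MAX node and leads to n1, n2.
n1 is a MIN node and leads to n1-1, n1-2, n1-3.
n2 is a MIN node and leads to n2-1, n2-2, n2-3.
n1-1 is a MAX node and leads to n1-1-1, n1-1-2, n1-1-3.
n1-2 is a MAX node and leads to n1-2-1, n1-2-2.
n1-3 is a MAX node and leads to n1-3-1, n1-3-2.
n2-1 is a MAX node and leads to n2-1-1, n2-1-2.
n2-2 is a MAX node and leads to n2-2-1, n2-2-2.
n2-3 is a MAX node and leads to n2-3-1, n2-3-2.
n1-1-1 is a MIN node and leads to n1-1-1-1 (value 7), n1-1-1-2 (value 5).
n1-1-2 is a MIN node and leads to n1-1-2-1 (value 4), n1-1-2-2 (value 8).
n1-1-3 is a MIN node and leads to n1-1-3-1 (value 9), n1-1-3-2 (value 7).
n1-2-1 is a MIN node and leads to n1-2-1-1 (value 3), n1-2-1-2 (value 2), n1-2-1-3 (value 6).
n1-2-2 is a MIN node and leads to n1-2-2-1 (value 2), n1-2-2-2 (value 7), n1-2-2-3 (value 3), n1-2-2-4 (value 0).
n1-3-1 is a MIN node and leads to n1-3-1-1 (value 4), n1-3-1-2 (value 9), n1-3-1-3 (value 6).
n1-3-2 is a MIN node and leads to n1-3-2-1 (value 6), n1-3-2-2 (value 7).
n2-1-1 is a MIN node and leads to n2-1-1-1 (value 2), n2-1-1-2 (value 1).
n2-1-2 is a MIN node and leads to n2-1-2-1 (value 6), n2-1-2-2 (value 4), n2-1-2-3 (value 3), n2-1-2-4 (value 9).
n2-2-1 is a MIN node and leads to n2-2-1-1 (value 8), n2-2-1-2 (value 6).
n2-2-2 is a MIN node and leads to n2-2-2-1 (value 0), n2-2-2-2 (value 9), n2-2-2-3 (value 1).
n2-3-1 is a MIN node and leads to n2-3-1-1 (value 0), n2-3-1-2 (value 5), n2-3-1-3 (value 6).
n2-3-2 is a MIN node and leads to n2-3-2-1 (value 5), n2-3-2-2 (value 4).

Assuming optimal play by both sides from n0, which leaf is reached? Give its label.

n2-1-2-3

n1-1-1 (MIN): min(7, 5) = 5
n1-1-2 (MIN): min(4, 8) = 4
n1-1-3 (MIN): min(9, 7) = 7
n1-1 (MAX): max(5, 4, 7) = 7
n1-2-1 (MIN): min(3, 2, 6) = 2
n1-2-2 (MIN): min(2, 7, 3, 0) = 0
n1-2 (MAX): max(2, 0) = 2
n1-3-1 (MIN): min(4, 9, 6) = 4
n1-3-2 (MIN): min(6, 7) = 6
n1-3 (MAX): max(4, 6) = 6
n1 (MIN): min(7, 2, 6) = 2
n2-1-1 (MIN): min(2, 1) = 1
n2-1-2 (MIN): min(6, 4, 3, 9) = 3
n2-1 (MAX): max(1, 3) = 3
n2-2-1 (MIN): min(8, 6) = 6
n2-2-2 (MIN): min(0, 9, 1) = 0
n2-2 (MAX): max(6, 0) = 6
n2-3-1 (MIN): min(0, 5, 6) = 0
n2-3-2 (MIN): min(5, 4) = 4
n2-3 (MAX): max(0, 4) = 4
n2 (MIN): min(3, 6, 4) = 3
n0 (MAX): max(2, 3) = 3
At n0, MAX picks n2 (highest: 3).
At n2, MIN picks n2-1 (lowest: 3).
At n2-1, MAX picks n2-1-2 (highest: 3).
At n2-1-2, MIN picks n2-1-2-3 (lowest: 3).
Terminal value 3.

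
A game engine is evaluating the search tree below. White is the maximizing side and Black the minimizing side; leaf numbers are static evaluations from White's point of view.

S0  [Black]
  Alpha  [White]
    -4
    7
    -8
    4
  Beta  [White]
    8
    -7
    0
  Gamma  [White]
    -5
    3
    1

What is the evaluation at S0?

Alpha (White): max(-4, 7, -8, 4) = 7
Beta (White): max(8, -7, 0) = 8
Gamma (White): max(-5, 3, 1) = 3
S0 (Black): min(7, 8, 3) = 3

3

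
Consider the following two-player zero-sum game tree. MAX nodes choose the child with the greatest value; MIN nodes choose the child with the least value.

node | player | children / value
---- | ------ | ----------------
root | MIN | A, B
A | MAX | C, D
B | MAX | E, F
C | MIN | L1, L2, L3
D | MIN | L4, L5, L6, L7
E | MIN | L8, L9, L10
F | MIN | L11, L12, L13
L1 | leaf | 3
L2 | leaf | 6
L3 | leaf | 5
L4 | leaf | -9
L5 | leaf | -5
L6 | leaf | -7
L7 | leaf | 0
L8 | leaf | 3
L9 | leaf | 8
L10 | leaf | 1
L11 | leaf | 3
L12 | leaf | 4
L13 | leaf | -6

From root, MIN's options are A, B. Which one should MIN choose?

C (MIN): min(3, 6, 5) = 3
D (MIN): min(-9, -5, -7, 0) = -9
A (MAX): max(3, -9) = 3
E (MIN): min(3, 8, 1) = 1
F (MIN): min(3, 4, -6) = -6
B (MAX): max(1, -6) = 1
root (MIN): min(3, 1) = 1
MIN at root wants the lowest of {A=3, B=1}, so chooses B.

B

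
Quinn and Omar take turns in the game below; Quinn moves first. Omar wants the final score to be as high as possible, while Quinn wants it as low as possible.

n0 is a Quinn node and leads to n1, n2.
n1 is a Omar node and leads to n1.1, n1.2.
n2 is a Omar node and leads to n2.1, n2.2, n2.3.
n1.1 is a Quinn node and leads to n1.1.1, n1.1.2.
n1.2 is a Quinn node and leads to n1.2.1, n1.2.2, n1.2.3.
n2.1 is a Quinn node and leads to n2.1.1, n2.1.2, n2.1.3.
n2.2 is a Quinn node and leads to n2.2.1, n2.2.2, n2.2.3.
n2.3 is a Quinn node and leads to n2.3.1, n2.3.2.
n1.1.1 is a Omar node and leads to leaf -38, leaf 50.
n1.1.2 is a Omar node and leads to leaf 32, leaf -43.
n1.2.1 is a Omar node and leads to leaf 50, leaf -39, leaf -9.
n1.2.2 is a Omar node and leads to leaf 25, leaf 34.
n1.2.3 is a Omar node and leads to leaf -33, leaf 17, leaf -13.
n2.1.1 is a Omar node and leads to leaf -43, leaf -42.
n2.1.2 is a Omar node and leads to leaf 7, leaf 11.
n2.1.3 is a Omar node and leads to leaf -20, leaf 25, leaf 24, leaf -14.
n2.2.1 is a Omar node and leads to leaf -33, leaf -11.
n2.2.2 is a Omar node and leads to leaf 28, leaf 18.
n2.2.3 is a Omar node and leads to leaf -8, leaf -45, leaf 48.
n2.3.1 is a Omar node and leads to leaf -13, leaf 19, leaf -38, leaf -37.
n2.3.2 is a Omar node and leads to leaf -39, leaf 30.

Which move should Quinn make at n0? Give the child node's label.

n2

n1.1.1 (Omar): max(-38, 50) = 50
n1.1.2 (Omar): max(32, -43) = 32
n1.1 (Quinn): min(50, 32) = 32
n1.2.1 (Omar): max(50, -39, -9) = 50
n1.2.2 (Omar): max(25, 34) = 34
n1.2.3 (Omar): max(-33, 17, -13) = 17
n1.2 (Quinn): min(50, 34, 17) = 17
n1 (Omar): max(32, 17) = 32
n2.1.1 (Omar): max(-43, -42) = -42
n2.1.2 (Omar): max(7, 11) = 11
n2.1.3 (Omar): max(-20, 25, 24, -14) = 25
n2.1 (Quinn): min(-42, 11, 25) = -42
n2.2.1 (Omar): max(-33, -11) = -11
n2.2.2 (Omar): max(28, 18) = 28
n2.2.3 (Omar): max(-8, -45, 48) = 48
n2.2 (Quinn): min(-11, 28, 48) = -11
n2.3.1 (Omar): max(-13, 19, -38, -37) = 19
n2.3.2 (Omar): max(-39, 30) = 30
n2.3 (Quinn): min(19, 30) = 19
n2 (Omar): max(-42, -11, 19) = 19
n0 (Quinn): min(32, 19) = 19
Quinn at n0 wants the lowest of {n1=32, n2=19}, so chooses n2.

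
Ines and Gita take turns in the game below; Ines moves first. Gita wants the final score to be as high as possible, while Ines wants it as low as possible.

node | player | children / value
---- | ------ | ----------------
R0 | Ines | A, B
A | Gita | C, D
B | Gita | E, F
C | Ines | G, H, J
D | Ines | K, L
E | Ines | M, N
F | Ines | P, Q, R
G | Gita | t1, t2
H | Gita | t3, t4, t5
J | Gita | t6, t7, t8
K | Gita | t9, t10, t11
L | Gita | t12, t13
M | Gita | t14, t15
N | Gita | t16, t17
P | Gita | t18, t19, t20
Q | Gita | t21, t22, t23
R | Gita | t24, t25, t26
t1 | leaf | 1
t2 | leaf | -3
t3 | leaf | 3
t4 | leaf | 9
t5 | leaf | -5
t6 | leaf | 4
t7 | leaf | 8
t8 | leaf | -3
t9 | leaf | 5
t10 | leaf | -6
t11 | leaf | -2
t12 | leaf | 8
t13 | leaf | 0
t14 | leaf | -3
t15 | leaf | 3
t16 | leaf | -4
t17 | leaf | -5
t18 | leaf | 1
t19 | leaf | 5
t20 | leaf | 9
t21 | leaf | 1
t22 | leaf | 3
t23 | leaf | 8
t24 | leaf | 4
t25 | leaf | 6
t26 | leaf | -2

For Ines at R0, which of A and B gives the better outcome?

G (Gita): max(1, -3) = 1
H (Gita): max(3, 9, -5) = 9
J (Gita): max(4, 8, -3) = 8
C (Ines): min(1, 9, 8) = 1
K (Gita): max(5, -6, -2) = 5
L (Gita): max(8, 0) = 8
D (Ines): min(5, 8) = 5
A (Gita): max(1, 5) = 5
M (Gita): max(-3, 3) = 3
N (Gita): max(-4, -5) = -4
E (Ines): min(3, -4) = -4
P (Gita): max(1, 5, 9) = 9
Q (Gita): max(1, 3, 8) = 8
R (Gita): max(4, 6, -2) = 6
F (Ines): min(9, 8, 6) = 6
B (Gita): max(-4, 6) = 6
Ines prefers the lower value; A=5, B=6. A is better since 5 < 6.

A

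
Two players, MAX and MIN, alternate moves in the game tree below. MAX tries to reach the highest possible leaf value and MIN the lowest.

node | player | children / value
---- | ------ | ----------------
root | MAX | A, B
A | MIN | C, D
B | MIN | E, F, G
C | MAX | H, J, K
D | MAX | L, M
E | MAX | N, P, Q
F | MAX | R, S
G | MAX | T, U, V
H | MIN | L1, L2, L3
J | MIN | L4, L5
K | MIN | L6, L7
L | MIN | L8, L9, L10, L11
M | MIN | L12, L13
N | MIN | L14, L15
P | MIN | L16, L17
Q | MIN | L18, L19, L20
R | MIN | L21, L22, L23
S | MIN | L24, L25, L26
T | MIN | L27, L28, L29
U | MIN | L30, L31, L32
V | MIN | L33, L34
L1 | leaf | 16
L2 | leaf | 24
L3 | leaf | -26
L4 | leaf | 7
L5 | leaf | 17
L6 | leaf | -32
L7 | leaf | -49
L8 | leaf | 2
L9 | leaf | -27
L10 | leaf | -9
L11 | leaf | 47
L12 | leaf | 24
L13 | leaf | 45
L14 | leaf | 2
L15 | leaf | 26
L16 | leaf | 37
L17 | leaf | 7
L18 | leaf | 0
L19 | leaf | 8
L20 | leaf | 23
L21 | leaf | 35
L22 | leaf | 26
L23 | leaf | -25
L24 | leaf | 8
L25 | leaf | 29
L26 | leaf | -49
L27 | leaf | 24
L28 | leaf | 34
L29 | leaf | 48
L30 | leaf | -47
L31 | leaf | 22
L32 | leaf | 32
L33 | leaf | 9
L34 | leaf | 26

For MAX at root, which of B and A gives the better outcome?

A

N (MIN): min(2, 26) = 2
P (MIN): min(37, 7) = 7
Q (MIN): min(0, 8, 23) = 0
E (MAX): max(2, 7, 0) = 7
R (MIN): min(35, 26, -25) = -25
S (MIN): min(8, 29, -49) = -49
F (MAX): max(-25, -49) = -25
T (MIN): min(24, 34, 48) = 24
U (MIN): min(-47, 22, 32) = -47
V (MIN): min(9, 26) = 9
G (MAX): max(24, -47, 9) = 24
B (MIN): min(7, -25, 24) = -25
H (MIN): min(16, 24, -26) = -26
J (MIN): min(7, 17) = 7
K (MIN): min(-32, -49) = -49
C (MAX): max(-26, 7, -49) = 7
L (MIN): min(2, -27, -9, 47) = -27
M (MIN): min(24, 45) = 24
D (MAX): max(-27, 24) = 24
A (MIN): min(7, 24) = 7
MAX prefers the higher value; B=-25, A=7. A is better since 7 > -25.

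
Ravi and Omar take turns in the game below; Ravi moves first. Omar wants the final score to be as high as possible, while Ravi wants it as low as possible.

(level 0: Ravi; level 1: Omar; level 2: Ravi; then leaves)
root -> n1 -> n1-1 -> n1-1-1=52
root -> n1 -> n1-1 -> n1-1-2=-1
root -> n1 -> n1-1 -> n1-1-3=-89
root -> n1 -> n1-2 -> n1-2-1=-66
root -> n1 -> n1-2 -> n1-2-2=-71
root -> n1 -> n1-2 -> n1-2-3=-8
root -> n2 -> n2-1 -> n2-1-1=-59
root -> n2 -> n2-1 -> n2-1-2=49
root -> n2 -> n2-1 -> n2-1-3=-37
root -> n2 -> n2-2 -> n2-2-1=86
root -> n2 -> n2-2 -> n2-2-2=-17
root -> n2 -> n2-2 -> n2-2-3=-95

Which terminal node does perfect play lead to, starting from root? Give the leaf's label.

n1-2-2

n1-1 (Ravi): min(52, -1, -89) = -89
n1-2 (Ravi): min(-66, -71, -8) = -71
n1 (Omar): max(-89, -71) = -71
n2-1 (Ravi): min(-59, 49, -37) = -59
n2-2 (Ravi): min(86, -17, -95) = -95
n2 (Omar): max(-59, -95) = -59
root (Ravi): min(-71, -59) = -71
At root, Ravi picks n1 (lowest: -71).
At n1, Omar picks n1-2 (highest: -71).
At n1-2, Ravi picks n1-2-2 (lowest: -71).
Terminal value -71.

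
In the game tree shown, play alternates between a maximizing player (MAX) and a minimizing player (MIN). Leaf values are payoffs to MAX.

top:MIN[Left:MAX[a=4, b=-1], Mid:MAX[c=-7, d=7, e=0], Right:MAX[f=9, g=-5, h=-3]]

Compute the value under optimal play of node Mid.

Mid (MAX): max(-7, 7, 0) = 7

7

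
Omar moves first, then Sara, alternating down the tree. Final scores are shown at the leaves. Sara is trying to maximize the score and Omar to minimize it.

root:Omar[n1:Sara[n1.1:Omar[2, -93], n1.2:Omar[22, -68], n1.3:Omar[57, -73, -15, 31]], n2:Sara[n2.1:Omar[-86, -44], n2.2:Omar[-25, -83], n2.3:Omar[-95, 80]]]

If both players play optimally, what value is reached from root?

-83

n1.1 (Omar): min(2, -93) = -93
n1.2 (Omar): min(22, -68) = -68
n1.3 (Omar): min(57, -73, -15, 31) = -73
n1 (Sara): max(-93, -68, -73) = -68
n2.1 (Omar): min(-86, -44) = -86
n2.2 (Omar): min(-25, -83) = -83
n2.3 (Omar): min(-95, 80) = -95
n2 (Sara): max(-86, -83, -95) = -83
root (Omar): min(-68, -83) = -83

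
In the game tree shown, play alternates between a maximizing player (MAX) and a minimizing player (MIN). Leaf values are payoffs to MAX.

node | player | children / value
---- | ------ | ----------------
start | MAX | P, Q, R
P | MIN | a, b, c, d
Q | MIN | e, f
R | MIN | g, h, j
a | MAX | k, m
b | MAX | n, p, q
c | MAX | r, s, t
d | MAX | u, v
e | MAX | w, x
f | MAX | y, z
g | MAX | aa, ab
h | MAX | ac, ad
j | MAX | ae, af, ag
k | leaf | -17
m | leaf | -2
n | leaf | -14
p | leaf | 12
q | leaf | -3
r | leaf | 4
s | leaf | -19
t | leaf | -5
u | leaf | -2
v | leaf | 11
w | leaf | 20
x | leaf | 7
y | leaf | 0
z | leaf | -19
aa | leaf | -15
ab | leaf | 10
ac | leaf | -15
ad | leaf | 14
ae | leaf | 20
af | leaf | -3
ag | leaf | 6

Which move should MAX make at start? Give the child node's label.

a (MAX): max(-17, -2) = -2
b (MAX): max(-14, 12, -3) = 12
c (MAX): max(4, -19, -5) = 4
d (MAX): max(-2, 11) = 11
P (MIN): min(-2, 12, 4, 11) = -2
e (MAX): max(20, 7) = 20
f (MAX): max(0, -19) = 0
Q (MIN): min(20, 0) = 0
g (MAX): max(-15, 10) = 10
h (MAX): max(-15, 14) = 14
j (MAX): max(20, -3, 6) = 20
R (MIN): min(10, 14, 20) = 10
start (MAX): max(-2, 0, 10) = 10
MAX at start wants the highest of {P=-2, Q=0, R=10}, so chooses R.

R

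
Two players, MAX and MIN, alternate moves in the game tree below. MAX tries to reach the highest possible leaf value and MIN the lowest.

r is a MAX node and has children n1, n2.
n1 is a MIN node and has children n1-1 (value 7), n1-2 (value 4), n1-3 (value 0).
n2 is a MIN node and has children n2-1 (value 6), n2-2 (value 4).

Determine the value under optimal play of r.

4

n1 (MIN): min(7, 4, 0) = 0
n2 (MIN): min(6, 4) = 4
r (MAX): max(0, 4) = 4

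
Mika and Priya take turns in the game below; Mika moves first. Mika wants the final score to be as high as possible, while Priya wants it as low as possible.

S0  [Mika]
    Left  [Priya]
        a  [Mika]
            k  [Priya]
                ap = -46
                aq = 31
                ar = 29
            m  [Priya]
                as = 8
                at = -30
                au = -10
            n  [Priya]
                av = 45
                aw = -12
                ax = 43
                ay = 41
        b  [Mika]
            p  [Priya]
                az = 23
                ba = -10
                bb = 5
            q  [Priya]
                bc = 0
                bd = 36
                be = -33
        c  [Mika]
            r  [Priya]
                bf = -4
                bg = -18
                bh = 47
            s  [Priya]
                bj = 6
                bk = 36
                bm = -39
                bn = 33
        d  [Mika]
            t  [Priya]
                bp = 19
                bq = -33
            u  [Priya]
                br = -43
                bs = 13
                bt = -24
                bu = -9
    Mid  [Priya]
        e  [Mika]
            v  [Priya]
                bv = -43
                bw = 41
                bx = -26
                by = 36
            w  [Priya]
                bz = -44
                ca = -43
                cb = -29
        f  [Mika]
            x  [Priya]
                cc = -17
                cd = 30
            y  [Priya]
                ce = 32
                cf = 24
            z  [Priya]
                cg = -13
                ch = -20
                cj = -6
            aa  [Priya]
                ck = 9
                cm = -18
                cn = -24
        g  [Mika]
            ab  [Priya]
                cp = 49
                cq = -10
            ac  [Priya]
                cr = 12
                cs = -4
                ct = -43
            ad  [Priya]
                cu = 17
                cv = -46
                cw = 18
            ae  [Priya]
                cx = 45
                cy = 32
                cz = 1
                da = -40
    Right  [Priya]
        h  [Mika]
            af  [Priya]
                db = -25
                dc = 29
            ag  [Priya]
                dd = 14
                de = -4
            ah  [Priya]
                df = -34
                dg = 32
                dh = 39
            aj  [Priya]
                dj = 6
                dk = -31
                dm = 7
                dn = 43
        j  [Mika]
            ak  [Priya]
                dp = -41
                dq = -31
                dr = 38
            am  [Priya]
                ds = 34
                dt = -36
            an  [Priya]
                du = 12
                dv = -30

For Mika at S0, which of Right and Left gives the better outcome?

af (Priya): min(-25, 29) = -25
ag (Priya): min(14, -4) = -4
ah (Priya): min(-34, 32, 39) = -34
aj (Priya): min(6, -31, 7, 43) = -31
h (Mika): max(-25, -4, -34, -31) = -4
ak (Priya): min(-41, -31, 38) = -41
am (Priya): min(34, -36) = -36
an (Priya): min(12, -30) = -30
j (Mika): max(-41, -36, -30) = -30
Right (Priya): min(-4, -30) = -30
k (Priya): min(-46, 31, 29) = -46
m (Priya): min(8, -30, -10) = -30
n (Priya): min(45, -12, 43, 41) = -12
a (Mika): max(-46, -30, -12) = -12
p (Priya): min(23, -10, 5) = -10
q (Priya): min(0, 36, -33) = -33
b (Mika): max(-10, -33) = -10
r (Priya): min(-4, -18, 47) = -18
s (Priya): min(6, 36, -39, 33) = -39
c (Mika): max(-18, -39) = -18
t (Priya): min(19, -33) = -33
u (Priya): min(-43, 13, -24, -9) = -43
d (Mika): max(-33, -43) = -33
Left (Priya): min(-12, -10, -18, -33) = -33
Mika prefers the higher value; Right=-30, Left=-33. Right is better since -30 > -33.

Right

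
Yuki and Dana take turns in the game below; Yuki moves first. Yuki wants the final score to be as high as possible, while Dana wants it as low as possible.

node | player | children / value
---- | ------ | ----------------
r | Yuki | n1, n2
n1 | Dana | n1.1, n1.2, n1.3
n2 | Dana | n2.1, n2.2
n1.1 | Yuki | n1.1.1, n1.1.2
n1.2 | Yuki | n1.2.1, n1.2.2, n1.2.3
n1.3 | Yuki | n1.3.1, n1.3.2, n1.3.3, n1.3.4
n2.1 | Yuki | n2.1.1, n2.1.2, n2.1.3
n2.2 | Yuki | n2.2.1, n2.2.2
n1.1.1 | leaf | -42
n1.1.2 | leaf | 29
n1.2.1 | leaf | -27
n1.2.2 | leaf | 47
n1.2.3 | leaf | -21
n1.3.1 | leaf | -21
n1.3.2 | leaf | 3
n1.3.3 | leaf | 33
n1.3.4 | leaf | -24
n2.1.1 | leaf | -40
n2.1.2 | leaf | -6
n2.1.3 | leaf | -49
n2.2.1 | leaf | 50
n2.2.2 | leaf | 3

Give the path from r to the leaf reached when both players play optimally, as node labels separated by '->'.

n1.1 (Yuki): max(-42, 29) = 29
n1.2 (Yuki): max(-27, 47, -21) = 47
n1.3 (Yuki): max(-21, 3, 33, -24) = 33
n1 (Dana): min(29, 47, 33) = 29
n2.1 (Yuki): max(-40, -6, -49) = -6
n2.2 (Yuki): max(50, 3) = 50
n2 (Dana): min(-6, 50) = -6
r (Yuki): max(29, -6) = 29
At r, Yuki picks n1 (highest: 29).
At n1, Dana picks n1.1 (lowest: 29).
At n1.1, Yuki picks n1.1.2 (highest: 29).
Terminal value 29.

r -> n1 -> n1.1 -> n1.1.2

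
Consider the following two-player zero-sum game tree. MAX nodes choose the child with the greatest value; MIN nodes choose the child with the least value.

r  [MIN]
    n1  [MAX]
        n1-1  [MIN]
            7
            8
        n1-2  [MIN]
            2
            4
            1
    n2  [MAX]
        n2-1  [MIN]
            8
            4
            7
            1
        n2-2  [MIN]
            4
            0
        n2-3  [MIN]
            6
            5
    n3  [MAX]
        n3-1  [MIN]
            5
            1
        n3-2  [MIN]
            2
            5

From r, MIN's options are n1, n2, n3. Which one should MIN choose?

n1-1 (MIN): min(7, 8) = 7
n1-2 (MIN): min(2, 4, 1) = 1
n1 (MAX): max(7, 1) = 7
n2-1 (MIN): min(8, 4, 7, 1) = 1
n2-2 (MIN): min(4, 0) = 0
n2-3 (MIN): min(6, 5) = 5
n2 (MAX): max(1, 0, 5) = 5
n3-1 (MIN): min(5, 1) = 1
n3-2 (MIN): min(2, 5) = 2
n3 (MAX): max(1, 2) = 2
r (MIN): min(7, 5, 2) = 2
MIN at r wants the lowest of {n1=7, n2=5, n3=2}, so chooses n3.

n3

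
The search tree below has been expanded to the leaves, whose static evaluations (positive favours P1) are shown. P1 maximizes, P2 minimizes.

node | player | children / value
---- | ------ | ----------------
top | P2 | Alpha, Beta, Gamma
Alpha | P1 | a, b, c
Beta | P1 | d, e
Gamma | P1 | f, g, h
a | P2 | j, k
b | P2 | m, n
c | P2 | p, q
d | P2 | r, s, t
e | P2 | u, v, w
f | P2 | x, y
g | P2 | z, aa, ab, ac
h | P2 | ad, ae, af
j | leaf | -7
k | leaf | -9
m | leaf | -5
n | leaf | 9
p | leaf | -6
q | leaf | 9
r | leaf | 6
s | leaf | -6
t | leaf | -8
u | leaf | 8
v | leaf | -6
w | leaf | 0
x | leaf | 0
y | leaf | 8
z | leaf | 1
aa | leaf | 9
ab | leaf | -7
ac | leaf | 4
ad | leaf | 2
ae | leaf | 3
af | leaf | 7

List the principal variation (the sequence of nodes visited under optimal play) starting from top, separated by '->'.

top -> Beta -> e -> v

a (P2): min(-7, -9) = -9
b (P2): min(-5, 9) = -5
c (P2): min(-6, 9) = -6
Alpha (P1): max(-9, -5, -6) = -5
d (P2): min(6, -6, -8) = -8
e (P2): min(8, -6, 0) = -6
Beta (P1): max(-8, -6) = -6
f (P2): min(0, 8) = 0
g (P2): min(1, 9, -7, 4) = -7
h (P2): min(2, 3, 7) = 2
Gamma (P1): max(0, -7, 2) = 2
top (P2): min(-5, -6, 2) = -6
At top, P2 picks Beta (lowest: -6).
At Beta, P1 picks e (highest: -6).
At e, P2 picks v (lowest: -6).
Terminal value -6.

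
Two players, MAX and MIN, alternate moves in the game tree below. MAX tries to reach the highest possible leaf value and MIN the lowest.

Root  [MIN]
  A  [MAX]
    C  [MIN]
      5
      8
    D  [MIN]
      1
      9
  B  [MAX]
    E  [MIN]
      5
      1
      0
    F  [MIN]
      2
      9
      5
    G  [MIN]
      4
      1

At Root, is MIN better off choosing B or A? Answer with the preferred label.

E (MIN): min(5, 1, 0) = 0
F (MIN): min(2, 9, 5) = 2
G (MIN): min(4, 1) = 1
B (MAX): max(0, 2, 1) = 2
C (MIN): min(5, 8) = 5
D (MIN): min(1, 9) = 1
A (MAX): max(5, 1) = 5
MIN prefers the lower value; B=2, A=5. B is better since 2 < 5.

B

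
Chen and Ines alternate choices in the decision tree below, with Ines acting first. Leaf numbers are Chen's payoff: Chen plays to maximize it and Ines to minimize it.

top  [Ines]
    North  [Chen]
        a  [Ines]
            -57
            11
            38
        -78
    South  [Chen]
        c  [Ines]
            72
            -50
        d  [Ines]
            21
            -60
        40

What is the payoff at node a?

a (Ines): min(-57, 11, 38) = -57

-57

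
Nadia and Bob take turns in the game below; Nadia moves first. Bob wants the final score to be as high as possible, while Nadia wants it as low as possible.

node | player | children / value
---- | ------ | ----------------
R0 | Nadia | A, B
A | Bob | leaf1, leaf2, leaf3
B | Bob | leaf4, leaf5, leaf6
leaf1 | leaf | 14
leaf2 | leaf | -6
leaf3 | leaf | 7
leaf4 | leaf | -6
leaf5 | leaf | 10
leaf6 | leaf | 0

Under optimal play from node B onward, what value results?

10

B (Bob): max(-6, 10, 0) = 10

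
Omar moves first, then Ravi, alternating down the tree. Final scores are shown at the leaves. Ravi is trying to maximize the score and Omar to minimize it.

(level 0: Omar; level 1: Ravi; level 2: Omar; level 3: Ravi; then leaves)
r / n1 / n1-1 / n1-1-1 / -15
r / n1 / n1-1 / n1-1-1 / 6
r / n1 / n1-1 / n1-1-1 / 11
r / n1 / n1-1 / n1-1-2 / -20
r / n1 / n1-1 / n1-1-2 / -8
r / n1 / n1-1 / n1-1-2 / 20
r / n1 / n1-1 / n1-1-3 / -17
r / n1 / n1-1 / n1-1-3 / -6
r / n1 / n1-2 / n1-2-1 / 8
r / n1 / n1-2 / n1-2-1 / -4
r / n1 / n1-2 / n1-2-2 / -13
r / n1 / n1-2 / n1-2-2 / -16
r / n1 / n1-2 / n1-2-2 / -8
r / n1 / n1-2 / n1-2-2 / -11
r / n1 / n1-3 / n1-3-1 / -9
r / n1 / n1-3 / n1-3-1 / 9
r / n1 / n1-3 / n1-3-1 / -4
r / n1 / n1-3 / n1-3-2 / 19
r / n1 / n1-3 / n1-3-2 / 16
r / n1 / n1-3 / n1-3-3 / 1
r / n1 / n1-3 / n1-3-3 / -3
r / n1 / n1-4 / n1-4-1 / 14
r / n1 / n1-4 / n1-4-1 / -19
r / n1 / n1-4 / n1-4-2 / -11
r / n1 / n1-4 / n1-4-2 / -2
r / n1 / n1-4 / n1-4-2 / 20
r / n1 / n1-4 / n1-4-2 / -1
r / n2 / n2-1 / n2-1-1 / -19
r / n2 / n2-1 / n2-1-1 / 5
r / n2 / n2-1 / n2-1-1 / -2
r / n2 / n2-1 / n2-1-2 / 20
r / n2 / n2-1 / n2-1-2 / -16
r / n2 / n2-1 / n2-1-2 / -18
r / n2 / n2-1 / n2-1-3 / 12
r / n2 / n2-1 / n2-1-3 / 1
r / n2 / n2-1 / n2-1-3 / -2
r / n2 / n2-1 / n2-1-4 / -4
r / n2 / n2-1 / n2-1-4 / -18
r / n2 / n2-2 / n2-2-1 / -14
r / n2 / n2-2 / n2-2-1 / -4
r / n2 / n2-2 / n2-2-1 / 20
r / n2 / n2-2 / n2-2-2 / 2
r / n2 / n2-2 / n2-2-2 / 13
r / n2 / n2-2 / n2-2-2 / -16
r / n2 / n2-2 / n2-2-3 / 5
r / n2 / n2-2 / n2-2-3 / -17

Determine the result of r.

n1-1-1 (Ravi): max(-15, 6, 11) = 11
n1-1-2 (Ravi): max(-20, -8, 20) = 20
n1-1-3 (Ravi): max(-17, -6) = -6
n1-1 (Omar): min(11, 20, -6) = -6
n1-2-1 (Ravi): max(8, -4) = 8
n1-2-2 (Ravi): max(-13, -16, -8, -11) = -8
n1-2 (Omar): min(8, -8) = -8
n1-3-1 (Ravi): max(-9, 9, -4) = 9
n1-3-2 (Ravi): max(19, 16) = 19
n1-3-3 (Ravi): max(1, -3) = 1
n1-3 (Omar): min(9, 19, 1) = 1
n1-4-1 (Ravi): max(14, -19) = 14
n1-4-2 (Ravi): max(-11, -2, 20, -1) = 20
n1-4 (Omar): min(14, 20) = 14
n1 (Ravi): max(-6, -8, 1, 14) = 14
n2-1-1 (Ravi): max(-19, 5, -2) = 5
n2-1-2 (Ravi): max(20, -16, -18) = 20
n2-1-3 (Ravi): max(12, 1, -2) = 12
n2-1-4 (Ravi): max(-4, -18) = -4
n2-1 (Omar): min(5, 20, 12, -4) = -4
n2-2-1 (Ravi): max(-14, -4, 20) = 20
n2-2-2 (Ravi): max(2, 13, -16) = 13
n2-2-3 (Ravi): max(5, -17) = 5
n2-2 (Omar): min(20, 13, 5) = 5
n2 (Ravi): max(-4, 5) = 5
r (Omar): min(14, 5) = 5

5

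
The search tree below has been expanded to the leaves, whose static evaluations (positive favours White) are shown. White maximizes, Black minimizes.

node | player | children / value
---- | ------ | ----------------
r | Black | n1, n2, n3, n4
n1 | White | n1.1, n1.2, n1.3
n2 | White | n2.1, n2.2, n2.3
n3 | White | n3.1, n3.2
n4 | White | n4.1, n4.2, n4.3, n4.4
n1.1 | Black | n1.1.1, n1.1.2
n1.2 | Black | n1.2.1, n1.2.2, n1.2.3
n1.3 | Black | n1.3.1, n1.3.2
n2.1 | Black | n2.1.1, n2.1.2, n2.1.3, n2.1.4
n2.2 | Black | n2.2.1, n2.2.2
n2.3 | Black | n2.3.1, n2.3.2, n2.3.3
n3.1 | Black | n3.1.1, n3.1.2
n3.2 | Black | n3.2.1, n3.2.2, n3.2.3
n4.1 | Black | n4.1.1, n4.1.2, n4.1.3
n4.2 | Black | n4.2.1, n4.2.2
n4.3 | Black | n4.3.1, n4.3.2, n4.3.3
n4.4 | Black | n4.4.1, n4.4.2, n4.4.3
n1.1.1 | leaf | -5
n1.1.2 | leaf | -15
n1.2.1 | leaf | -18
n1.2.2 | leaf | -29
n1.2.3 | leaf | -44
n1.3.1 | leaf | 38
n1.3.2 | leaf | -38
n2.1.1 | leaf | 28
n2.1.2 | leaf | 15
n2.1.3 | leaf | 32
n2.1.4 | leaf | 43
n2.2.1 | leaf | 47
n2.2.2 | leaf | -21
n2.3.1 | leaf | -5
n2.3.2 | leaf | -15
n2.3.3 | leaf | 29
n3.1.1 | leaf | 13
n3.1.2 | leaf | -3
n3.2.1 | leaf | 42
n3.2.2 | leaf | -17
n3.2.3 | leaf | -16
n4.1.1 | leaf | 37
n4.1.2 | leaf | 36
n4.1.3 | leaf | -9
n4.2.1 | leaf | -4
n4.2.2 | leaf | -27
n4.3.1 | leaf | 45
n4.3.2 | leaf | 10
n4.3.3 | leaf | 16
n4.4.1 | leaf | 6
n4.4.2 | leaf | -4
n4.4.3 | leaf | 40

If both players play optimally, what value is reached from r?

-15

n1.1 (Black): min(-5, -15) = -15
n1.2 (Black): min(-18, -29, -44) = -44
n1.3 (Black): min(38, -38) = -38
n1 (White): max(-15, -44, -38) = -15
n2.1 (Black): min(28, 15, 32, 43) = 15
n2.2 (Black): min(47, -21) = -21
n2.3 (Black): min(-5, -15, 29) = -15
n2 (White): max(15, -21, -15) = 15
n3.1 (Black): min(13, -3) = -3
n3.2 (Black): min(42, -17, -16) = -17
n3 (White): max(-3, -17) = -3
n4.1 (Black): min(37, 36, -9) = -9
n4.2 (Black): min(-4, -27) = -27
n4.3 (Black): min(45, 10, 16) = 10
n4.4 (Black): min(6, -4, 40) = -4
n4 (White): max(-9, -27, 10, -4) = 10
r (Black): min(-15, 15, -3, 10) = -15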